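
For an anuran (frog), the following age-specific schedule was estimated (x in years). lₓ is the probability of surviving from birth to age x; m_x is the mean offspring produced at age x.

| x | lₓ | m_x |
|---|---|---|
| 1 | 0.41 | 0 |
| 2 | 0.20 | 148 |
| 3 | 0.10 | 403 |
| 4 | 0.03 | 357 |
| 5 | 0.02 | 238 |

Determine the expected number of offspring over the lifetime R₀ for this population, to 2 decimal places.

85.37

R₀ = Σ lₓ m_x:
  age 1: 0.41 × 0 = 0.0000
  age 2: 0.20 × 148 = 29.6000
  age 3: 0.10 × 403 = 40.3000
  age 4: 0.03 × 357 = 10.7100
  age 5: 0.02 × 238 = 4.7600
R₀ = 0.0000 + 29.6000 + 40.3000 + 10.7100 + 4.7600 = 85.3700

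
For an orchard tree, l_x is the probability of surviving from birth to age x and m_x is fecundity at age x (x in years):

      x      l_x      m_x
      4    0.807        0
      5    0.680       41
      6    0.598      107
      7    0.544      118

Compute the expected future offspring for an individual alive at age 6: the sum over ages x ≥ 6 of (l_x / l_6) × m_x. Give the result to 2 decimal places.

l_6 = 0.598. Conditional survival from age 6 to x is l_x / l_6.
  x=6: (0.598/0.598) × 107 = 107.0000
  x=7: (0.544/0.598) × 118 = 107.3445
Sum = 107.0000 + 107.3445 = 214.3445

214.34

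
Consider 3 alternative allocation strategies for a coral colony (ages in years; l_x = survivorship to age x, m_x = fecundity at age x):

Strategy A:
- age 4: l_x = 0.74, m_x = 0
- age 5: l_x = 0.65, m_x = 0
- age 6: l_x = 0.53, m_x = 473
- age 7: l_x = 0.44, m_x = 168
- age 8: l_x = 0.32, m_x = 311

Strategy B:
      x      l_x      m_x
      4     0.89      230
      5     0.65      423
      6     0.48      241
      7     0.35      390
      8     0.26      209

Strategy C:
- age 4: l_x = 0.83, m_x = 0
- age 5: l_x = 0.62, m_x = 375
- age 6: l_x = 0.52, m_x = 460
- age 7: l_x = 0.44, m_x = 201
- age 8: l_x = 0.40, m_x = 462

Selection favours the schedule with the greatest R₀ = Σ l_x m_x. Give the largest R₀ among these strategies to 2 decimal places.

Strategy A: R₀ = 0.74×0 + 0.65×0 + 0.53×473 + 0.44×168 + 0.32×311 = 424.1300
Strategy B: R₀ = 0.89×230 + 0.65×423 + 0.48×241 + 0.35×390 + 0.26×209 = 786.1700
Strategy C: R₀ = 0.83×0 + 0.62×375 + 0.52×460 + 0.44×201 + 0.40×462 = 744.9400
Highest R₀: strategy B with 786.1700.

786.17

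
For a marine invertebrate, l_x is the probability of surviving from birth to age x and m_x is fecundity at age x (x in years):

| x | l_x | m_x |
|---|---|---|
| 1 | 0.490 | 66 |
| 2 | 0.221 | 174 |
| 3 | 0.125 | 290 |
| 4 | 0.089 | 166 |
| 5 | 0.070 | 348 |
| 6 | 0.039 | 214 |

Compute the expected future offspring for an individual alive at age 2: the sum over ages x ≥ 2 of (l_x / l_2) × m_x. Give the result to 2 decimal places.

l_2 = 0.221. Conditional survival from age 2 to x is l_x / l_2.
  x=2: (0.221/0.221) × 174 = 174.0000
  x=3: (0.125/0.221) × 290 = 164.0271
  x=4: (0.089/0.221) × 166 = 66.8507
  x=5: (0.070/0.221) × 348 = 110.2262
  x=6: (0.039/0.221) × 214 = 37.7647
Sum = 174.0000 + 164.0271 + 66.8507 + 110.2262 + 37.7647 = 552.8688

552.87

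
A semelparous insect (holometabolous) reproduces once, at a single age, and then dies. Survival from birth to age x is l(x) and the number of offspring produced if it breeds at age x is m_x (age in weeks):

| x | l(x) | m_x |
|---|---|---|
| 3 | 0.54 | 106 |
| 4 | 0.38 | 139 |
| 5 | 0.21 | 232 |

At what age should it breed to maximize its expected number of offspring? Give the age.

3

Expected offspring if breeding at age x = l(x) × m_x:
  age 3: 0.54 × 106 = 57.240
  age 4: 0.38 × 139 = 52.820
  age 5: 0.21 × 232 = 48.720
Maximum at age 3 (57.240).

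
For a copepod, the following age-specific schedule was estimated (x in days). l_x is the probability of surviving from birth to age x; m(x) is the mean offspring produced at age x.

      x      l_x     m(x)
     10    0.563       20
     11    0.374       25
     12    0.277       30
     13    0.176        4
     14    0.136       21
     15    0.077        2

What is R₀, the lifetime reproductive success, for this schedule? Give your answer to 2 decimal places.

R₀ = Σ l_x m(x):
  age 10: 0.563 × 20 = 11.2600
  age 11: 0.374 × 25 = 9.3500
  age 12: 0.277 × 30 = 8.3100
  age 13: 0.176 × 4 = 0.7040
  age 14: 0.136 × 21 = 2.8560
  age 15: 0.077 × 2 = 0.1540
R₀ = 11.2600 + 9.3500 + 8.3100 + 0.7040 + 2.8560 + 0.1540 = 32.6340

32.63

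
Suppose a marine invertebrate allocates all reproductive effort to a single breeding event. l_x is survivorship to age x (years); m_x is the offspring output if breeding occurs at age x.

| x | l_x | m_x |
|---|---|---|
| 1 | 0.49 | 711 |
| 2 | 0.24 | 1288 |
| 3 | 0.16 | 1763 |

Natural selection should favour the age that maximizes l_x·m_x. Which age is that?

1

Expected offspring if breeding at age x = l_x × m_x:
  age 1: 0.49 × 711 = 348.390
  age 2: 0.24 × 1288 = 309.120
  age 3: 0.16 × 1763 = 282.080
Maximum at age 1 (348.390).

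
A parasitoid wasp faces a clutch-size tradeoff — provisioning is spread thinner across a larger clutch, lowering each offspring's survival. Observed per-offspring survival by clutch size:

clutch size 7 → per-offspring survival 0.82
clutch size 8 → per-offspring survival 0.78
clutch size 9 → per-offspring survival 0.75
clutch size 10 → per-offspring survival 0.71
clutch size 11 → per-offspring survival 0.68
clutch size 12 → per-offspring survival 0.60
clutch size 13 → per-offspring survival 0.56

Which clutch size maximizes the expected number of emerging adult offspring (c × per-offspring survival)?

Expected emerging adult offspring = c × s(c):
  c=7: 7 × 0.82 = 5.740
  c=8: 8 × 0.78 = 6.240
  c=9: 9 × 0.75 = 6.750
  c=10: 10 × 0.71 = 7.100
  c=11: 11 × 0.68 = 7.480
  c=12: 12 × 0.60 = 7.200
  c=13: 13 × 0.56 = 7.280
Maximum at c = 11 (7.480 emerging adult offspring).

11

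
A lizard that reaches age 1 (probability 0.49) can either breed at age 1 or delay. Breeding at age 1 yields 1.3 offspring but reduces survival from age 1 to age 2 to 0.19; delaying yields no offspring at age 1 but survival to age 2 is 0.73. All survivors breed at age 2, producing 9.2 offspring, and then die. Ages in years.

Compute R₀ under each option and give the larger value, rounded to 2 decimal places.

breed at age 1: R₀ = 0.49 × (1.3 + 0.19 × 9.2) = 0.49 × 3.0480 = 1.4935
delay to age 2: R₀ = 0.49 × (0.73 × 9.2) = 0.49 × 6.7160 = 3.2908
Higher: delay to age 2 (3.2908).

3.29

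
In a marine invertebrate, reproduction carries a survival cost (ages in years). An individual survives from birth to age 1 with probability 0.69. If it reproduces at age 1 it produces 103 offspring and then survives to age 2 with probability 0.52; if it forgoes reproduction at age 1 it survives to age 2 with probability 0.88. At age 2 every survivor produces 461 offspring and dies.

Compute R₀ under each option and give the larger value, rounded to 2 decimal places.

279.92

breed at age 1: R₀ = 0.69 × (103 + 0.52 × 461) = 0.69 × 342.7200 = 236.4768
delay to age 2: R₀ = 0.69 × (0.88 × 461) = 0.69 × 405.6800 = 279.9192
Higher: delay to age 2 (279.9192).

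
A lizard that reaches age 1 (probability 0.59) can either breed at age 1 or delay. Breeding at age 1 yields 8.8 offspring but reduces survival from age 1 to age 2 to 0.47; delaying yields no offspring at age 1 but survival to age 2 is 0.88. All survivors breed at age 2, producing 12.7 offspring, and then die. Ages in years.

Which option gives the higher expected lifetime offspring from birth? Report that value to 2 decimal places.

breed at age 1: R₀ = 0.59 × (8.8 + 0.47 × 12.7) = 0.59 × 14.7690 = 8.7137
delay to age 2: R₀ = 0.59 × (0.88 × 12.7) = 0.59 × 11.1760 = 6.5938
Higher: breed at age 1 (8.7137).

8.71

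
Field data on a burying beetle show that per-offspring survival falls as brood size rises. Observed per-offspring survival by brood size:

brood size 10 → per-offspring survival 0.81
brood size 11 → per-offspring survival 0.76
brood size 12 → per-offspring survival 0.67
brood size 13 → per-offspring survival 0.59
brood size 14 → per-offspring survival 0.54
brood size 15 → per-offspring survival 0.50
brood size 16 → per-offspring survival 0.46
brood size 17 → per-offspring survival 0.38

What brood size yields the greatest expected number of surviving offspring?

11

Expected surviving offspring = c × s(c):
  c=10: 10 × 0.81 = 8.100
  c=11: 11 × 0.76 = 8.360
  c=12: 12 × 0.67 = 8.040
  c=13: 13 × 0.59 = 7.670
  c=14: 14 × 0.54 = 7.560
  c=15: 15 × 0.50 = 7.500
  c=16: 16 × 0.46 = 7.360
  c=17: 17 × 0.38 = 6.460
Maximum at c = 11 (8.360 surviving offspring).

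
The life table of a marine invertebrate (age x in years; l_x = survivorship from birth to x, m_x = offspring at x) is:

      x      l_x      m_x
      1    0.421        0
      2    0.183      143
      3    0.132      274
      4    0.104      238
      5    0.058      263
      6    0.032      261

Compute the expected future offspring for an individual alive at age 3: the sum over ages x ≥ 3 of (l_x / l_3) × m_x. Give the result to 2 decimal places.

l_3 = 0.132. Conditional survival from age 3 to x is l_x / l_3.
  x=3: (0.132/0.132) × 274 = 274.0000
  x=4: (0.104/0.132) × 238 = 187.5152
  x=5: (0.058/0.132) × 263 = 115.5606
  x=6: (0.032/0.132) × 261 = 63.2727
Sum = 274.0000 + 187.5152 + 115.5606 + 63.2727 = 640.3485

640.35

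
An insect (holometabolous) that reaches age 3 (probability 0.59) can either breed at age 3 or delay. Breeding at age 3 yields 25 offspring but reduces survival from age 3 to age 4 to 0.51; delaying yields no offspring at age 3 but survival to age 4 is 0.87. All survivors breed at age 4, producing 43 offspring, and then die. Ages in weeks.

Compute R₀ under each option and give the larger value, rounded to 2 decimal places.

27.69

breed at age 3: R₀ = 0.59 × (25 + 0.51 × 43) = 0.59 × 46.9300 = 27.6887
delay to age 4: R₀ = 0.59 × (0.87 × 43) = 0.59 × 37.4100 = 22.0719
Higher: breed at age 3 (27.6887).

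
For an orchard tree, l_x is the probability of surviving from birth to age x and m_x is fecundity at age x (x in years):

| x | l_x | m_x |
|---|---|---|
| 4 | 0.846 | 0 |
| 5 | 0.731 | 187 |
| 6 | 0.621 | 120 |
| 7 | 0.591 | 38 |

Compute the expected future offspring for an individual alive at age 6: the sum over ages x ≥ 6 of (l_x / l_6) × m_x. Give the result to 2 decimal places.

l_6 = 0.621. Conditional survival from age 6 to x is l_x / l_6.
  x=6: (0.621/0.621) × 120 = 120.0000
  x=7: (0.591/0.621) × 38 = 36.1643
Sum = 120.0000 + 36.1643 = 156.1643

156.16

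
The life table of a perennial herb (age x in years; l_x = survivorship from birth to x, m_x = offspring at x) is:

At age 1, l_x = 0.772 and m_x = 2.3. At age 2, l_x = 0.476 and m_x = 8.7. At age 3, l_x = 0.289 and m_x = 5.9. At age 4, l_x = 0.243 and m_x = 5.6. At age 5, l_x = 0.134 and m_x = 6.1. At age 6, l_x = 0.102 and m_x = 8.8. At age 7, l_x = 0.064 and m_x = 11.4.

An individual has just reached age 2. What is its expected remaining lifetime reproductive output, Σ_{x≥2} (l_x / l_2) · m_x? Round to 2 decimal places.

20.28

l_2 = 0.476. Conditional survival from age 2 to x is l_x / l_2.
  x=2: (0.476/0.476) × 8.7 = 8.7000
  x=3: (0.289/0.476) × 5.9 = 3.5821
  x=4: (0.243/0.476) × 5.6 = 2.8588
  x=5: (0.134/0.476) × 6.1 = 1.7172
  x=6: (0.102/0.476) × 8.8 = 1.8857
  x=7: (0.064/0.476) × 11.4 = 1.5328
Sum = 8.7000 + 3.5821 + 2.8588 + 1.7172 + 1.8857 + 1.5328 = 20.2767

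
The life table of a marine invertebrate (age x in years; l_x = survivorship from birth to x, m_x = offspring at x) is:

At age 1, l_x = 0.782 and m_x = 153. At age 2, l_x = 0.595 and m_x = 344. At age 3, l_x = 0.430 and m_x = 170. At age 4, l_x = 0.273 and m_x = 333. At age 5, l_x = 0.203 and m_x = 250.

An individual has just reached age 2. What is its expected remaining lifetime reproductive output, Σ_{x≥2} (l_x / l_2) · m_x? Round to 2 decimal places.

704.94

l_2 = 0.595. Conditional survival from age 2 to x is l_x / l_2.
  x=2: (0.595/0.595) × 344 = 344.0000
  x=3: (0.430/0.595) × 170 = 122.8571
  x=4: (0.273/0.595) × 333 = 152.7882
  x=5: (0.203/0.595) × 250 = 85.2941
Sum = 344.0000 + 122.8571 + 152.7882 + 85.2941 = 704.9395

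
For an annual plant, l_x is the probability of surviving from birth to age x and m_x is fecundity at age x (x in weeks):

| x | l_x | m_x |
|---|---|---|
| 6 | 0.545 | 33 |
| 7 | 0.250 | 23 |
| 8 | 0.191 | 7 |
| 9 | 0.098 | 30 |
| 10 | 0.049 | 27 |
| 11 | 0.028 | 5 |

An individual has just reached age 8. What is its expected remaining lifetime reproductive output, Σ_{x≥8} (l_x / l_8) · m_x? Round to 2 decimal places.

l_8 = 0.191. Conditional survival from age 8 to x is l_x / l_8.
  x=8: (0.191/0.191) × 7 = 7.0000
  x=9: (0.098/0.191) × 30 = 15.3927
  x=10: (0.049/0.191) × 27 = 6.9267
  x=11: (0.028/0.191) × 5 = 0.7330
Sum = 7.0000 + 15.3927 + 6.9267 + 0.7330 = 30.0524

30.05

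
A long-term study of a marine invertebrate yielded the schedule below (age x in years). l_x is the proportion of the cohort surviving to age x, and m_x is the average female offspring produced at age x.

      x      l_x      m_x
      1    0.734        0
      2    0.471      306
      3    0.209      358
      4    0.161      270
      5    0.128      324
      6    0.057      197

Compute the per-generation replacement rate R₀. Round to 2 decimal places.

R₀ = Σ l_x m_x:
  age 1: 0.734 × 0 = 0.0000
  age 2: 0.471 × 306 = 144.1260
  age 3: 0.209 × 358 = 74.8220
  age 4: 0.161 × 270 = 43.4700
  age 5: 0.128 × 324 = 41.4720
  age 6: 0.057 × 197 = 11.2290
R₀ = 0.0000 + 144.1260 + 74.8220 + 43.4700 + 41.4720 + 11.2290 = 315.1190

315.12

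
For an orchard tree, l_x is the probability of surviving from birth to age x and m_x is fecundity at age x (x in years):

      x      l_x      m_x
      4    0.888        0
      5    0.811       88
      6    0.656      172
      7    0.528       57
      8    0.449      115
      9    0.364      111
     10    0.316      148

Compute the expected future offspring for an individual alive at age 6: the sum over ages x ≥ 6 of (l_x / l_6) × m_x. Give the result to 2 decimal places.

l_6 = 0.656. Conditional survival from age 6 to x is l_x / l_6.
  x=6: (0.656/0.656) × 172 = 172.0000
  x=7: (0.528/0.656) × 57 = 45.8780
  x=8: (0.449/0.656) × 115 = 78.7119
  x=9: (0.364/0.656) × 111 = 61.5915
  x=10: (0.316/0.656) × 148 = 71.2927
Sum = 172.0000 + 45.8780 + 78.7119 + 61.5915 + 71.2927 = 429.4741

429.47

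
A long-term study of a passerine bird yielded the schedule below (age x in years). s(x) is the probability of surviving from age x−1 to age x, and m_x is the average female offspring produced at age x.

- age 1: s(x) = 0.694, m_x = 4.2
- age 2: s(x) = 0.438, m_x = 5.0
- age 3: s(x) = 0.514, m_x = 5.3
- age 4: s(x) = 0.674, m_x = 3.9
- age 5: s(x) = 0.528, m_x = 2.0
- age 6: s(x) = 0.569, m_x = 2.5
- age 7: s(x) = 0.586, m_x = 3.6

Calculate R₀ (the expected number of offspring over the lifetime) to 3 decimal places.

5.930

Survivorship from birth: l_x = s_1·s_2·…·s_x.
  l_1 = 0.69400
  l_2 = 0.30397
  l_3 = 0.15624
  l_4 = 0.10531
  l_5 = 0.05560
  l_6 = 0.03164
  l_7 = 0.01854
R₀ = Σ l_x m_x:
  age 1: 0.69400 × 4.2 = 2.9148
  age 2: 0.30397 × 5.0 = 1.5199
  age 3: 0.15624 × 5.3 = 0.8281
  age 4: 0.10531 × 3.9 = 0.4107
  age 5: 0.05560 × 2.0 = 0.1112
  age 6: 0.03164 × 2.5 = 0.0791
  age 7: 0.01854 × 3.6 = 0.0667
R₀ = 2.9148 + 1.5199 + 0.8281 + 0.4107 + 0.1112 + 0.0791 + 0.0667 = 5.9305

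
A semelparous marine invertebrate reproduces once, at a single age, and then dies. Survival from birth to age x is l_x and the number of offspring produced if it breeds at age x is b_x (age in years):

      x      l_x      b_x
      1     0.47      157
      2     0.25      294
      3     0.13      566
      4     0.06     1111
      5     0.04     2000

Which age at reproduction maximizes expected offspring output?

Expected offspring if breeding at age x = l_x × b_x:
  age 1: 0.47 × 157 = 73.790
  age 2: 0.25 × 294 = 73.500
  age 3: 0.13 × 566 = 73.580
  age 4: 0.06 × 1111 = 66.660
  age 5: 0.04 × 2000 = 80.000
Maximum at age 5 (80.000).

5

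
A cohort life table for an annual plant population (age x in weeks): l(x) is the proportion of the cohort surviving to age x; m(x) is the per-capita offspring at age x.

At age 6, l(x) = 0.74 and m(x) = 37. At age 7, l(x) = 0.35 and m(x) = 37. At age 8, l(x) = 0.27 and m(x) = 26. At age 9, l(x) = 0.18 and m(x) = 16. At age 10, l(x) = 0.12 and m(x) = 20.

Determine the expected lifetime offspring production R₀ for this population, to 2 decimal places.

R₀ = Σ l(x) m(x):
  age 6: 0.74 × 37 = 27.3800
  age 7: 0.35 × 37 = 12.9500
  age 8: 0.27 × 26 = 7.0200
  age 9: 0.18 × 16 = 2.8800
  age 10: 0.12 × 20 = 2.4000
R₀ = 27.3800 + 12.9500 + 7.0200 + 2.8800 + 2.4000 = 52.6300

52.63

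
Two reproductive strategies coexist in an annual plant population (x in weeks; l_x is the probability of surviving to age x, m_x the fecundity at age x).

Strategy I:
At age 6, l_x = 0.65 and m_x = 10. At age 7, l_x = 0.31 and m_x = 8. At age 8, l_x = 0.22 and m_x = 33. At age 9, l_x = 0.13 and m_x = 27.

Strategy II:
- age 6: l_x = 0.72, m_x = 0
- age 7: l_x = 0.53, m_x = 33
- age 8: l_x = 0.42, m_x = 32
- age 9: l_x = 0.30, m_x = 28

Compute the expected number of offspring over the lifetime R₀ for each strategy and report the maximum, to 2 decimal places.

39.33

Strategy I: R₀ = 0.65×10 + 0.31×8 + 0.22×33 + 0.13×27 = 19.7500
Strategy II: R₀ = 0.72×0 + 0.53×33 + 0.42×32 + 0.30×28 = 39.3300
Highest R₀: strategy II with 39.3300.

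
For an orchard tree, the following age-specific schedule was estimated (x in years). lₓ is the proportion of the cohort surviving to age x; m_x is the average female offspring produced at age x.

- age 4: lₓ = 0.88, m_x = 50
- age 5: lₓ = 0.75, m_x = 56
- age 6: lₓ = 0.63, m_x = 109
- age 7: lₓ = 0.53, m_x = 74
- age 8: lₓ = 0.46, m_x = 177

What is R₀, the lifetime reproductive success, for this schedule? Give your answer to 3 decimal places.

R₀ = Σ lₓ m_x:
  age 4: 0.88 × 50 = 44.0000
  age 5: 0.75 × 56 = 42.0000
  age 6: 0.63 × 109 = 68.6700
  age 7: 0.53 × 74 = 39.2200
  age 8: 0.46 × 177 = 81.4200
R₀ = 44.0000 + 42.0000 + 68.6700 + 39.2200 + 81.4200 = 275.3100

275.310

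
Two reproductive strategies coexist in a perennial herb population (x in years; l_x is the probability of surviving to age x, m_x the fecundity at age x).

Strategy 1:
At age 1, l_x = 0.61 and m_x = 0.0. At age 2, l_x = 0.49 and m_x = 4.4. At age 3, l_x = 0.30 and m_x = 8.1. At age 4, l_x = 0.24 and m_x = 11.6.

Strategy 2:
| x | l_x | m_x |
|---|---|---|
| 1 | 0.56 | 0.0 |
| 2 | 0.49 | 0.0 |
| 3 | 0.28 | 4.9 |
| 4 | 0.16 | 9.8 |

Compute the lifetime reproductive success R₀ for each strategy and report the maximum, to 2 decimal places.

7.37

Strategy 1: R₀ = 0.61×0.0 + 0.49×4.4 + 0.30×8.1 + 0.24×11.6 = 7.3700
Strategy 2: R₀ = 0.56×0.0 + 0.49×0.0 + 0.28×4.9 + 0.16×9.8 = 2.9400
Highest R₀: strategy 1 with 7.3700.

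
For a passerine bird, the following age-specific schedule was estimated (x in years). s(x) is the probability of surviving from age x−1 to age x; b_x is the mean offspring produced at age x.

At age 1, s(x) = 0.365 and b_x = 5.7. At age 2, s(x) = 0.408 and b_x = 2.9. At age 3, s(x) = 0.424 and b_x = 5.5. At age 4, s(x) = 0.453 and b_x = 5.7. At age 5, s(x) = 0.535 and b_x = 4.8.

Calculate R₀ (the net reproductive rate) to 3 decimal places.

3.096

Survivorship from birth: l_x = s_1·s_2·…·s_x.
  l_1 = 0.36500
  l_2 = 0.14892
  l_3 = 0.06314
  l_4 = 0.02860
  l_5 = 0.01530
R₀ = Σ l_x b_x:
  age 1: 0.36500 × 5.7 = 2.0805
  age 2: 0.14892 × 2.9 = 0.4319
  age 3: 0.06314 × 5.5 = 0.3473
  age 4: 0.02860 × 5.7 = 0.1630
  age 5: 0.01530 × 4.8 = 0.0734
R₀ = 2.0805 + 0.4319 + 0.3473 + 0.1630 + 0.0734 = 3.0961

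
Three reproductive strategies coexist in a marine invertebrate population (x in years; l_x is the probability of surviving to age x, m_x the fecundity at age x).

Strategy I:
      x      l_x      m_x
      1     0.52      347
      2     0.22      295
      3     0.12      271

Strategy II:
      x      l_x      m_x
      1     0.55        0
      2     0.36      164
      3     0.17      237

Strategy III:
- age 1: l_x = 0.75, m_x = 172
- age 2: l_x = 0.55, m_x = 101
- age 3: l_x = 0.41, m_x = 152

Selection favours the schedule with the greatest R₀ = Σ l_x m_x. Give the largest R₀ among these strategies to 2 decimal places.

277.86

Strategy I: R₀ = 0.52×347 + 0.22×295 + 0.12×271 = 277.8600
Strategy II: R₀ = 0.55×0 + 0.36×164 + 0.17×237 = 99.3300
Strategy III: R₀ = 0.75×172 + 0.55×101 + 0.41×152 = 246.8700
Highest R₀: strategy I with 277.8600.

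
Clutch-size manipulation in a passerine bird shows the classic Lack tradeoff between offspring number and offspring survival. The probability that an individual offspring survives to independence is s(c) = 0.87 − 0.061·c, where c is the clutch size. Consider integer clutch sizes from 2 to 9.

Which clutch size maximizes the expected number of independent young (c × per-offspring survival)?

7

Expected independent young = c × s(c):
  c=2: 2 × 0.748 = 1.496
  c=3: 3 × 0.687 = 2.061
  c=4: 4 × 0.626 = 2.504
  c=5: 5 × 0.565 = 2.825
  c=6: 6 × 0.504 = 3.024
  c=7: 7 × 0.443 = 3.101
  c=8: 8 × 0.382 = 3.056
  c=9: 9 × 0.321 = 2.889
Maximum at c = 7 (3.101 independent young).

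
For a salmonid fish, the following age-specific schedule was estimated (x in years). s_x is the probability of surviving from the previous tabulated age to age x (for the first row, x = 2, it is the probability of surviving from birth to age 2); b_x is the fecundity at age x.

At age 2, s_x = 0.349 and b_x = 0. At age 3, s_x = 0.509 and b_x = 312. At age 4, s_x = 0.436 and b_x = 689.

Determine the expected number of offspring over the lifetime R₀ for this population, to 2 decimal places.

Survivorship from birth: l_x = s_2·s_3·…·s_x.
  l_2 = 0.34900
  l_3 = 0.17764
  l_4 = 0.07745
R₀ = Σ l_x b_x:
  age 2: 0.34900 × 0 = 0.0000
  age 3: 0.17764 × 312 = 55.4237
  age 4: 0.07745 × 689 = 53.3631
R₀ = 0.0000 + 55.4237 + 53.3631 = 108.7867

108.79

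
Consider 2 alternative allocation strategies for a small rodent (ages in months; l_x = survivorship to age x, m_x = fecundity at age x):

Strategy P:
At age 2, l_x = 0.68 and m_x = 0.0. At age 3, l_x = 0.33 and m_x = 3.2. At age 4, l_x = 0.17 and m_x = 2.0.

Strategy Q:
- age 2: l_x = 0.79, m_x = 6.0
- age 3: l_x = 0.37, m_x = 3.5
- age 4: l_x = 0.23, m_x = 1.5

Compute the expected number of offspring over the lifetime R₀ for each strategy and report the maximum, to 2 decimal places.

Strategy P: R₀ = 0.68×0.0 + 0.33×3.2 + 0.17×2.0 = 1.3960
Strategy Q: R₀ = 0.79×6.0 + 0.37×3.5 + 0.23×1.5 = 6.3800
Highest R₀: strategy Q with 6.3800.

6.38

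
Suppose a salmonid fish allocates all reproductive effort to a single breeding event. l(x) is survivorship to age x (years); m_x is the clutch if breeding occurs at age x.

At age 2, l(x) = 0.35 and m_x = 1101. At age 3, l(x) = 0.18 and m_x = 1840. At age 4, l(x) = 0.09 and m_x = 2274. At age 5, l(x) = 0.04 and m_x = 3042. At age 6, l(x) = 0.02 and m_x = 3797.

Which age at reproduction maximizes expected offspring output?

Expected offspring if breeding at age x = l(x) × m_x:
  age 2: 0.35 × 1101 = 385.350
  age 3: 0.18 × 1840 = 331.200
  age 4: 0.09 × 2274 = 204.660
  age 5: 0.04 × 3042 = 121.680
  age 6: 0.02 × 3797 = 75.940
Maximum at age 2 (385.350).

2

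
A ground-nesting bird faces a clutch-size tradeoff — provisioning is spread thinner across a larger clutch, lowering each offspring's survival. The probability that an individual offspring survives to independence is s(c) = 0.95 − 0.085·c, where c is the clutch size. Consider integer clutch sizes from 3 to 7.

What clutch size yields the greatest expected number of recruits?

Expected recruits = c × s(c):
  c=3: 3 × 0.695 = 2.085
  c=4: 4 × 0.610 = 2.440
  c=5: 5 × 0.525 = 2.625
  c=6: 6 × 0.440 = 2.640
  c=7: 7 × 0.355 = 2.485
Maximum at c = 6 (2.640 recruits).

6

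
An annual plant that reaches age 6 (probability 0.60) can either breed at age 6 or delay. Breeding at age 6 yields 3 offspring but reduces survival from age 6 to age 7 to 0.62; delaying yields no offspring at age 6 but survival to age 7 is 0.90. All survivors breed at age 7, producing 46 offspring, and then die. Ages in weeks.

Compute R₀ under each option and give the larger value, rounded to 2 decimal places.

breed at age 6: R₀ = 0.60 × (3 + 0.62 × 46) = 0.60 × 31.5200 = 18.9120
delay to age 7: R₀ = 0.60 × (0.90 × 46) = 0.60 × 41.4000 = 24.8400
Higher: delay to age 7 (24.8400).

24.84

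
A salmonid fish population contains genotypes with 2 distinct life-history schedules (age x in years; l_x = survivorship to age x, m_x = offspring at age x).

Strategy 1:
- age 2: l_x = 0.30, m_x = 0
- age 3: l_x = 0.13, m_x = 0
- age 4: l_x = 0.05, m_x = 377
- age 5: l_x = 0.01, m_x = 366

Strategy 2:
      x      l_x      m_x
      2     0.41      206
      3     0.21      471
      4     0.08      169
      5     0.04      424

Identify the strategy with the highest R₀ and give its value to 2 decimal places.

213.85

Strategy 1: R₀ = 0.30×0 + 0.13×0 + 0.05×377 + 0.01×366 = 22.5100
Strategy 2: R₀ = 0.41×206 + 0.21×471 + 0.08×169 + 0.04×424 = 213.8500
Highest R₀: strategy 2 with 213.8500.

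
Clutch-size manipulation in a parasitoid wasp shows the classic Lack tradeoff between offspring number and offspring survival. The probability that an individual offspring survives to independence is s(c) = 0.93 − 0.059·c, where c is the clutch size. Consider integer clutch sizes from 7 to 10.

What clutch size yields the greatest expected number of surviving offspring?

Expected surviving offspring = c × s(c):
  c=7: 7 × 0.517 = 3.619
  c=8: 8 × 0.458 = 3.664
  c=9: 9 × 0.399 = 3.591
  c=10: 10 × 0.340 = 3.400
Maximum at c = 8 (3.664 surviving offspring).

8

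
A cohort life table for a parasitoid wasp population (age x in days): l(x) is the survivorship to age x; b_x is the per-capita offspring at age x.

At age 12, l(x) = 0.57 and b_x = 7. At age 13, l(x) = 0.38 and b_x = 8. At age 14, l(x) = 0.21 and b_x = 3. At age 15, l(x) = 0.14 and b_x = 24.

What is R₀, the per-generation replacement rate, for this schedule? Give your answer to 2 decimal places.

11.02

R₀ = Σ l(x) b_x:
  age 12: 0.57 × 7 = 3.9900
  age 13: 0.38 × 8 = 3.0400
  age 14: 0.21 × 3 = 0.6300
  age 15: 0.14 × 24 = 3.3600
R₀ = 3.9900 + 3.0400 + 0.6300 + 3.3600 = 11.0200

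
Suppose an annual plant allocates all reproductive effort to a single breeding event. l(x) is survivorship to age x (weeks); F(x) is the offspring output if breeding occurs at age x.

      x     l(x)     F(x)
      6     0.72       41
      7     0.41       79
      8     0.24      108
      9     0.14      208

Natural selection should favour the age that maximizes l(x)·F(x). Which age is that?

Expected offspring if breeding at age x = l(x) × F(x):
  age 6: 0.72 × 41 = 29.520
  age 7: 0.41 × 79 = 32.390
  age 8: 0.24 × 108 = 25.920
  age 9: 0.14 × 208 = 29.120
Maximum at age 7 (32.390).

7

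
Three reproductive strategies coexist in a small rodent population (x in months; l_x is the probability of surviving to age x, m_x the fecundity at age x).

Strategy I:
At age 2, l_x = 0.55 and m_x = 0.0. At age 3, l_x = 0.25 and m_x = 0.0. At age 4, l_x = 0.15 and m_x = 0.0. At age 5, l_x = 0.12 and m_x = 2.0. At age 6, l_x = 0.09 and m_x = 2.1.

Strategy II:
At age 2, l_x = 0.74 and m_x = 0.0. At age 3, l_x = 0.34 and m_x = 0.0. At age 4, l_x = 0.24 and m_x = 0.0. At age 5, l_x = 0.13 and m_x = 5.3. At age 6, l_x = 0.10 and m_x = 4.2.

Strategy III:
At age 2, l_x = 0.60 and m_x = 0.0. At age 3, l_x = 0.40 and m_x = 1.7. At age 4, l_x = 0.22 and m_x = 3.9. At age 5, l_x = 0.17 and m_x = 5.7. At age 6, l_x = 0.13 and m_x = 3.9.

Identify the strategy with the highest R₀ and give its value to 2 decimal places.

3.01

Strategy I: R₀ = 0.55×0.0 + 0.25×0.0 + 0.15×0.0 + 0.12×2.0 + 0.09×2.1 = 0.4290
Strategy II: R₀ = 0.74×0.0 + 0.34×0.0 + 0.24×0.0 + 0.13×5.3 + 0.10×4.2 = 1.1090
Strategy III: R₀ = 0.60×0.0 + 0.40×1.7 + 0.22×3.9 + 0.17×5.7 + 0.13×3.9 = 3.0140
Highest R₀: strategy III with 3.0140.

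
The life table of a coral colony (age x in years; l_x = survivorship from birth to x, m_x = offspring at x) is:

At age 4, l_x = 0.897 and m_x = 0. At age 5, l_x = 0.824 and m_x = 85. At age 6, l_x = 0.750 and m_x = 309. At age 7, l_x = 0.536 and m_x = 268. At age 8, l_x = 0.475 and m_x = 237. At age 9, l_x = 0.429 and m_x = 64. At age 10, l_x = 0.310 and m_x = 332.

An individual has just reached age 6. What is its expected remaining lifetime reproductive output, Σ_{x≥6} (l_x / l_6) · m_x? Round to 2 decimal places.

l_6 = 0.750. Conditional survival from age 6 to x is l_x / l_6.
  x=6: (0.750/0.750) × 309 = 309.0000
  x=7: (0.536/0.750) × 268 = 191.5307
  x=8: (0.475/0.750) × 237 = 150.1000
  x=9: (0.429/0.750) × 64 = 36.6080
  x=10: (0.310/0.750) × 332 = 137.2267
Sum = 309.0000 + 191.5307 + 150.1000 + 36.6080 + 137.2267 = 824.4653

824.47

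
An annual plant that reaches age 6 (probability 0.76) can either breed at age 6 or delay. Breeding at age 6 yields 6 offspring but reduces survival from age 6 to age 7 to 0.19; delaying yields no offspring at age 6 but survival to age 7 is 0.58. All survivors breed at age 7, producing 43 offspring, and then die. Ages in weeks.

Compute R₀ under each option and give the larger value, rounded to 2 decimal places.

breed at age 6: R₀ = 0.76 × (6 + 0.19 × 43) = 0.76 × 14.1700 = 10.7692
delay to age 7: R₀ = 0.76 × (0.58 × 43) = 0.76 × 24.9400 = 18.9544
Higher: delay to age 7 (18.9544).

18.95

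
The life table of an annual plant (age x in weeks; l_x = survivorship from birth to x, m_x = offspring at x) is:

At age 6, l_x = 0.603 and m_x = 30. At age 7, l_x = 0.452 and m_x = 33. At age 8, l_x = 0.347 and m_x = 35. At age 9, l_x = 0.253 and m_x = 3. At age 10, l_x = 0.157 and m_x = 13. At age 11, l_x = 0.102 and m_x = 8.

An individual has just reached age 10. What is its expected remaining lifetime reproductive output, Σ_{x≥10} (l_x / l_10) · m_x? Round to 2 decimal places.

l_10 = 0.157. Conditional survival from age 10 to x is l_x / l_10.
  x=10: (0.157/0.157) × 13 = 13.0000
  x=11: (0.102/0.157) × 8 = 5.1975
Sum = 13.0000 + 5.1975 = 18.1975

18.20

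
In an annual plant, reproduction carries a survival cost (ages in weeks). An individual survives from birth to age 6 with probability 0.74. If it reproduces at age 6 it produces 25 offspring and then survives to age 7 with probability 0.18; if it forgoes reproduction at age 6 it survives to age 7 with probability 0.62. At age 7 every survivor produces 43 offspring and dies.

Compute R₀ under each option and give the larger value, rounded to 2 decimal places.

24.23

breed at age 6: R₀ = 0.74 × (25 + 0.18 × 43) = 0.74 × 32.7400 = 24.2276
delay to age 7: R₀ = 0.74 × (0.62 × 43) = 0.74 × 26.6600 = 19.7284
Higher: breed at age 6 (24.2276).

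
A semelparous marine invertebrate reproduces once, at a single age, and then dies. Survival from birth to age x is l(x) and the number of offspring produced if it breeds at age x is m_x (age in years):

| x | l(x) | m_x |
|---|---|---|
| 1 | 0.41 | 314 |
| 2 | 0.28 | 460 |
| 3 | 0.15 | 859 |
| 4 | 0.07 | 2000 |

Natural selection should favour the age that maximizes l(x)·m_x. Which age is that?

4

Expected offspring if breeding at age x = l(x) × m_x:
  age 1: 0.41 × 314 = 128.740
  age 2: 0.28 × 460 = 128.800
  age 3: 0.15 × 859 = 128.850
  age 4: 0.07 × 2000 = 140.000
Maximum at age 4 (140.000).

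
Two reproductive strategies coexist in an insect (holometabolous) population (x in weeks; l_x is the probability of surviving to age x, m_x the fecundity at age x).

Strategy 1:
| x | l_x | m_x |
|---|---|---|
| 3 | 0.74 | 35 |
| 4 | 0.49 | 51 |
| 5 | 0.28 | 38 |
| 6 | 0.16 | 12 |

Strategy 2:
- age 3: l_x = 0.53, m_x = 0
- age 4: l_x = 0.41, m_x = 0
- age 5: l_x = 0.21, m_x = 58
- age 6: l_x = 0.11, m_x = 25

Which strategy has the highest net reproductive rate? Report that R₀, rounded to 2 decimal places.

63.45

Strategy 1: R₀ = 0.74×35 + 0.49×51 + 0.28×38 + 0.16×12 = 63.4500
Strategy 2: R₀ = 0.53×0 + 0.41×0 + 0.21×58 + 0.11×25 = 14.9300
Highest R₀: strategy 1 with 63.4500.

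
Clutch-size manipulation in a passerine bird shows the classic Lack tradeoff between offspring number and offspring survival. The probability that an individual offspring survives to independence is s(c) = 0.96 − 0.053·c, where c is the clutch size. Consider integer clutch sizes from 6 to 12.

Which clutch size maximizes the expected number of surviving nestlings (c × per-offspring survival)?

Expected surviving nestlings = c × s(c):
  c=6: 6 × 0.642 = 3.852
  c=7: 7 × 0.589 = 4.123
  c=8: 8 × 0.536 = 4.288
  c=9: 9 × 0.483 = 4.347
  c=10: 10 × 0.430 = 4.300
  c=11: 11 × 0.377 = 4.147
  c=12: 12 × 0.324 = 3.888
Maximum at c = 9 (4.347 surviving nestlings).

9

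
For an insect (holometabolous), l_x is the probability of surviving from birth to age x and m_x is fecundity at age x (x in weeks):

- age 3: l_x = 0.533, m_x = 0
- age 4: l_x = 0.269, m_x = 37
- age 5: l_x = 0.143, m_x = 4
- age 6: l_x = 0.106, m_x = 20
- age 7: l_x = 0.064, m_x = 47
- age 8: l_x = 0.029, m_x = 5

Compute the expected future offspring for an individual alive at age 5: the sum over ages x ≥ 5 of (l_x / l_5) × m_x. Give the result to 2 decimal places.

l_5 = 0.143. Conditional survival from age 5 to x is l_x / l_5.
  x=5: (0.143/0.143) × 4 = 4.0000
  x=6: (0.106/0.143) × 20 = 14.8252
  x=7: (0.064/0.143) × 47 = 21.0350
  x=8: (0.029/0.143) × 5 = 1.0140
Sum = 4.0000 + 14.8252 + 21.0350 + 1.0140 = 40.8741

40.87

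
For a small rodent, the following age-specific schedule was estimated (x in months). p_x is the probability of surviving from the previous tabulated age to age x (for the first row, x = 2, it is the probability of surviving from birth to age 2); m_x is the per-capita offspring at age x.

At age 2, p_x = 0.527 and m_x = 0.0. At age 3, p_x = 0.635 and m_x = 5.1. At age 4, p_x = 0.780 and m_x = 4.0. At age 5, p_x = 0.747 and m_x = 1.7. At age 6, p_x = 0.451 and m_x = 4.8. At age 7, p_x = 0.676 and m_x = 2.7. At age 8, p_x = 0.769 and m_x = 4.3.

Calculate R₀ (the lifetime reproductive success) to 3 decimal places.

Survivorship from birth: l_x = p_2·p_3·…·p_x.
  l_2 = 0.52700
  l_3 = 0.33465
  l_4 = 0.26102
  l_5 = 0.19498
  l_6 = 0.08794
  l_7 = 0.05945
  l_8 = 0.04571
R₀ = Σ l_x m_x:
  age 2: 0.52700 × 0.0 = 0.0000
  age 3: 0.33465 × 5.1 = 1.7067
  age 4: 0.26102 × 4.0 = 1.0441
  age 5: 0.19498 × 1.7 = 0.3315
  age 6: 0.08794 × 4.8 = 0.4221
  age 7: 0.05945 × 2.7 = 0.1605
  age 8: 0.04571 × 4.3 = 0.1966
R₀ = 0.0000 + 1.7067 + 1.0441 + 0.3315 + 0.4221 + 0.1605 + 0.1966 = 3.8614

3.861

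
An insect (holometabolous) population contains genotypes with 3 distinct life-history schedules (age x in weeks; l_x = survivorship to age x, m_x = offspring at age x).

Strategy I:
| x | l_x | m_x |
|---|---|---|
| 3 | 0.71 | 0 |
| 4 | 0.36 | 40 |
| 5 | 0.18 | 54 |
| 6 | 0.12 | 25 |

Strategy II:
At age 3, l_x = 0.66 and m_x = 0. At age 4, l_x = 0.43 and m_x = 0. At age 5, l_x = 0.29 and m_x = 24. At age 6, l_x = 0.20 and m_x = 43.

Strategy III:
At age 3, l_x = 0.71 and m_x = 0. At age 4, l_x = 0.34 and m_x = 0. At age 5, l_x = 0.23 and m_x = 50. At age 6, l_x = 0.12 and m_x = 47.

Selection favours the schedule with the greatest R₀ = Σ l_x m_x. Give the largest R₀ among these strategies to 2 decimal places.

27.12

Strategy I: R₀ = 0.71×0 + 0.36×40 + 0.18×54 + 0.12×25 = 27.1200
Strategy II: R₀ = 0.66×0 + 0.43×0 + 0.29×24 + 0.20×43 = 15.5600
Strategy III: R₀ = 0.71×0 + 0.34×0 + 0.23×50 + 0.12×47 = 17.1400
Highest R₀: strategy I with 27.1200.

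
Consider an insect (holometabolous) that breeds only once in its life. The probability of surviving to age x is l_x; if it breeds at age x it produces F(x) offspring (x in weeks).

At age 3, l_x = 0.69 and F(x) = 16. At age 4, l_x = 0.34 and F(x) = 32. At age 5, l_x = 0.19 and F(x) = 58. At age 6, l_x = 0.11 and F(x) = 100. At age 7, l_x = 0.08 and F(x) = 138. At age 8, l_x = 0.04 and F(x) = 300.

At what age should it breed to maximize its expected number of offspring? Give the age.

Expected offspring if breeding at age x = l_x × F(x):
  age 3: 0.69 × 16 = 11.040
  age 4: 0.34 × 32 = 10.880
  age 5: 0.19 × 58 = 11.020
  age 6: 0.11 × 100 = 11.000
  age 7: 0.08 × 138 = 11.040
  age 8: 0.04 × 300 = 12.000
Maximum at age 8 (12.000).

8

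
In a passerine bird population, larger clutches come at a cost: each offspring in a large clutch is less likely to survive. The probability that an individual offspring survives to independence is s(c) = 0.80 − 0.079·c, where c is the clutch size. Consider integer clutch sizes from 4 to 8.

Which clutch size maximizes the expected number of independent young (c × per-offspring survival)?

5

Expected independent young = c × s(c):
  c=4: 4 × 0.484 = 1.936
  c=5: 5 × 0.405 = 2.025
  c=6: 6 × 0.326 = 1.956
  c=7: 7 × 0.247 = 1.729
  c=8: 8 × 0.168 = 1.344
Maximum at c = 5 (2.025 independent young).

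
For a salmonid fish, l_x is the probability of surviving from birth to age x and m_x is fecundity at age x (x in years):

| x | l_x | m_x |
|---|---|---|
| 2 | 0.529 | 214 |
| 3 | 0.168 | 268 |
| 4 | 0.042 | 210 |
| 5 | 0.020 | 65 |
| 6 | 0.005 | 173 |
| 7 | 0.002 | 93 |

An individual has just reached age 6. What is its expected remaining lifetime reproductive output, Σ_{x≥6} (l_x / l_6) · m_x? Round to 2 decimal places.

210.20

l_6 = 0.005. Conditional survival from age 6 to x is l_x / l_6.
  x=6: (0.005/0.005) × 173 = 173.0000
  x=7: (0.002/0.005) × 93 = 37.2000
Sum = 173.0000 + 37.2000 = 210.2000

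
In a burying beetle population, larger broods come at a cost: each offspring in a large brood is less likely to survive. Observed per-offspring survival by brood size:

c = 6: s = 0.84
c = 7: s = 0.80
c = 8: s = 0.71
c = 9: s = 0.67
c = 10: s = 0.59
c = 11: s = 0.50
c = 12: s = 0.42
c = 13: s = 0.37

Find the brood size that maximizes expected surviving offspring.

9

Expected surviving offspring = c × s(c):
  c=6: 6 × 0.84 = 5.040
  c=7: 7 × 0.80 = 5.600
  c=8: 8 × 0.71 = 5.680
  c=9: 9 × 0.67 = 6.030
  c=10: 10 × 0.59 = 5.900
  c=11: 11 × 0.50 = 5.500
  c=12: 12 × 0.42 = 5.040
  c=13: 13 × 0.37 = 4.810
Maximum at c = 9 (6.030 surviving offspring).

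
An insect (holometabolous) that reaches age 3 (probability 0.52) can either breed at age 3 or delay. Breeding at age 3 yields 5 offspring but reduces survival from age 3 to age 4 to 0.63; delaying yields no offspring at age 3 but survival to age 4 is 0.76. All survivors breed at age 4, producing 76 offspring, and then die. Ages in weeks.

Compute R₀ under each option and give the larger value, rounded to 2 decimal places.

breed at age 3: R₀ = 0.52 × (5 + 0.63 × 76) = 0.52 × 52.8800 = 27.4976
delay to age 4: R₀ = 0.52 × (0.76 × 76) = 0.52 × 57.7600 = 30.0352
Higher: delay to age 4 (30.0352).

30.04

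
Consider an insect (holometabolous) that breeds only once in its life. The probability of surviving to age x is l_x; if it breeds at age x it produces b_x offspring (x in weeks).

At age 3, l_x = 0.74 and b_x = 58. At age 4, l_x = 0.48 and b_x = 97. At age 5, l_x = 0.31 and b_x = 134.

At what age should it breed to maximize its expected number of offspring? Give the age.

4

Expected offspring if breeding at age x = l_x × b_x:
  age 3: 0.74 × 58 = 42.920
  age 4: 0.48 × 97 = 46.560
  age 5: 0.31 × 134 = 41.540
Maximum at age 4 (46.560).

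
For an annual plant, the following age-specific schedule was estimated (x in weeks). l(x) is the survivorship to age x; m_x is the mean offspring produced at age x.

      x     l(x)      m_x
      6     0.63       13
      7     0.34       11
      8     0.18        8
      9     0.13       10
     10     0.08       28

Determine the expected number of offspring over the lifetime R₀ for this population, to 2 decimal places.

16.91

R₀ = Σ l(x) m_x:
  age 6: 0.63 × 13 = 8.1900
  age 7: 0.34 × 11 = 3.7400
  age 8: 0.18 × 8 = 1.4400
  age 9: 0.13 × 10 = 1.3000
  age 10: 0.08 × 28 = 2.2400
R₀ = 8.1900 + 3.7400 + 1.4400 + 1.3000 + 2.2400 = 16.9100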